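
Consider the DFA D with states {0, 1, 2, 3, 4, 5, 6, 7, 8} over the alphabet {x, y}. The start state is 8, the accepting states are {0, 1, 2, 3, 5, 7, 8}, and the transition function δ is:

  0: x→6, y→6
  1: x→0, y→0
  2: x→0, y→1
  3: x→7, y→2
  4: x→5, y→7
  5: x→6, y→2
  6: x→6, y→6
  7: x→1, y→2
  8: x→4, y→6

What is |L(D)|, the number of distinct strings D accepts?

16

The useful subgraph on states {0, 1, 2, 4, 5, 7, 8} is acyclic, so L(D) is finite; the longest accepting path visits 6 useful states, giving maximum string length 5.
Counting accepting paths from 8 by length: 1 of length 0, 2 of length 2, 3 of length 3, 6 of length 4, 4 of length 5. Total 16.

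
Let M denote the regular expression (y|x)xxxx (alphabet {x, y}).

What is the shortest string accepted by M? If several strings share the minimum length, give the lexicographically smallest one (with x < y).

By inspection of the expression, no string of length less than 5 matches, and xxxxx is the lexicographically first match of length 5.

xxxxx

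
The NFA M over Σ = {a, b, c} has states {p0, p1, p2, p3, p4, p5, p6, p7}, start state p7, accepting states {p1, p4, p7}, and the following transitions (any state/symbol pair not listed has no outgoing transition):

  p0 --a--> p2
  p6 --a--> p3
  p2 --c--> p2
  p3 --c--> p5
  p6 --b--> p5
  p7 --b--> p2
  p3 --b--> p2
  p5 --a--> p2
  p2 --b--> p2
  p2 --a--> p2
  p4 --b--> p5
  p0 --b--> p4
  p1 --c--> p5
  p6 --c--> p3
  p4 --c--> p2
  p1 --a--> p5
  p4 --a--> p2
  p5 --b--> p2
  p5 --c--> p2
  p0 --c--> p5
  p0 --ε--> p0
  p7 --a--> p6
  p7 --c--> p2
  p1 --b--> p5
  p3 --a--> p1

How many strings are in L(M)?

3

The useful subgraph on states {p1, p3, p6, p7} is acyclic, so L(M) is finite; the longest accepting path visits 4 useful states, giving maximum string length 3.
Counting accepting paths from p7 by length: 1 of length 0, 2 of length 3. Total 3.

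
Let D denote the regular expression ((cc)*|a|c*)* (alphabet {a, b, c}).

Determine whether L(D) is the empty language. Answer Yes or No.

The empty string ε matches the expression, so it belongs to L(D).
Since L(D) contains at least one string, it is not empty.

No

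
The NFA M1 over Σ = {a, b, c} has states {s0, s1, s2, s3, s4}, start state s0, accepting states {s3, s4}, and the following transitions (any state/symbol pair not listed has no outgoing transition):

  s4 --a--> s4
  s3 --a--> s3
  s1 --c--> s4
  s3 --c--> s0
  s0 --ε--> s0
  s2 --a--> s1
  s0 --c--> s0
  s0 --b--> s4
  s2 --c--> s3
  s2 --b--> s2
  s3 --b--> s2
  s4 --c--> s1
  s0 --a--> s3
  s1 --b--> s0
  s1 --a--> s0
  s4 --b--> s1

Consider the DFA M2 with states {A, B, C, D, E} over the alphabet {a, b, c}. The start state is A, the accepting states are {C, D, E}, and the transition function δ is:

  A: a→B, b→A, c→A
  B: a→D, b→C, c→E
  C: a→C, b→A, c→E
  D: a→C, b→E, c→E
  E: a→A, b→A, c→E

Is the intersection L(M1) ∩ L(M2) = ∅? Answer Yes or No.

No

The string aa is accepted by both M1 and M2.
Hence L(M1) ∩ L(M2) ≠ ∅.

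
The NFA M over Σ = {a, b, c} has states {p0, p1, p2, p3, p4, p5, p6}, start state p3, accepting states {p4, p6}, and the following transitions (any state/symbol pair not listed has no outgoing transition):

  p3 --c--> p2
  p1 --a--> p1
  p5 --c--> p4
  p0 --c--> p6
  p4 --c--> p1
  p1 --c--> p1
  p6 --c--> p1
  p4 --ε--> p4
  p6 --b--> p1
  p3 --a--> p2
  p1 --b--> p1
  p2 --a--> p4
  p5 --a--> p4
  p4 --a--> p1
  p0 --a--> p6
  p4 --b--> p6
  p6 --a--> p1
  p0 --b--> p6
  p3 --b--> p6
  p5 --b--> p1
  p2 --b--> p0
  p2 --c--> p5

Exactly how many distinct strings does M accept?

The useful subgraph on states {p0, p2, p3, p4, p5, p6} is acyclic, so L(M) is finite; the longest accepting path visits 5 useful states, giving maximum string length 4.
Counting accepting paths from p3 by length: 1 of length 1, 2 of length 2, 12 of length 3, 4 of length 4. Total 19.

19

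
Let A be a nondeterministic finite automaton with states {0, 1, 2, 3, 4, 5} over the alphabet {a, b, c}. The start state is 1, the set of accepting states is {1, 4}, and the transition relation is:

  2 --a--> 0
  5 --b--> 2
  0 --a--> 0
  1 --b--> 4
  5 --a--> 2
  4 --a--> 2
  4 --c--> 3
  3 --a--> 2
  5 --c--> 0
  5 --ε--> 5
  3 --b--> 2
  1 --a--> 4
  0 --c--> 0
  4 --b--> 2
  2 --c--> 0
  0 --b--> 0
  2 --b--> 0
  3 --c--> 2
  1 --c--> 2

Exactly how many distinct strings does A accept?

The useful subgraph on states {1, 4} is acyclic, so L(A) is finite; the longest accepting path visits 2 useful states, giving maximum string length 1.
Counting accepting paths from 1 by length: 1 of length 0, 2 of length 1. Total 3.

3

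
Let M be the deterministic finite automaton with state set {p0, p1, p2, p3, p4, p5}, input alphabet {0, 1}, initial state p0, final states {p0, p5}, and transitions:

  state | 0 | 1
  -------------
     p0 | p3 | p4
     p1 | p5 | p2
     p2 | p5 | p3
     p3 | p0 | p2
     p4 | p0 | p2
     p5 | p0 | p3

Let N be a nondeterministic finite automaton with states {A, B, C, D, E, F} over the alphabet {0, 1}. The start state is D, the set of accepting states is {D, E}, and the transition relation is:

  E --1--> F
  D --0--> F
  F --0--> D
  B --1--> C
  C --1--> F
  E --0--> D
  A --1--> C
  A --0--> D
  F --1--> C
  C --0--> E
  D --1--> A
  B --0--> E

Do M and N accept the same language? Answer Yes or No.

Yes

Exploring the product automaton M × N from the start pair (p0, D), following both machines on each input symbol, reaches 5 state pairs: (p0, D), (p3, F), (p4, A), (p2, C), (p5, E).
M accepts in {p0, p5} and N accepts in {D, E}. In every reachable pair the two components are either both accepting — (p0, D), (p5, E) — or both non-accepting, so no string is accepted by exactly one of the machines: L(M) \ L(N) and L(N) \ L(M) are both empty.
Hence every string is accepted by M iff it is accepted by N, and the two languages coincide.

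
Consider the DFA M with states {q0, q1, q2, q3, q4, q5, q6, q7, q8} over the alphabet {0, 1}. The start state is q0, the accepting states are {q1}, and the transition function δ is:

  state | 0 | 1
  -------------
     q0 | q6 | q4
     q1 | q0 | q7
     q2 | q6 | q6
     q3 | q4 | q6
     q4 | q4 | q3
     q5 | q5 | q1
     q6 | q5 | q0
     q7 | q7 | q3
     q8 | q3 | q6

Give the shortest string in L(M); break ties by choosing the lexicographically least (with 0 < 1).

A breadth-first search from q0 reaches an accepting state first via the path q0 → q6 → q5 → q1 on input 001.
No string of length < 3 is accepted (BFS exhausts all shorter strings without reaching an accepting state), and 001 is the lexicographically least accepting string of length 3.

001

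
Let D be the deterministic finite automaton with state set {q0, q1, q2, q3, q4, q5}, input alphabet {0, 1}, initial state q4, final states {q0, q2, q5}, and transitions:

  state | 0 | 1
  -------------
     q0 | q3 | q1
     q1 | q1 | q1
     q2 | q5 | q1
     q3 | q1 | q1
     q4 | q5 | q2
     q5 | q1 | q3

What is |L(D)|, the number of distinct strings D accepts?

The useful subgraph on states {q2, q4, q5} is acyclic, so L(D) is finite; the longest accepting path visits 3 useful states, giving maximum string length 2.
Counting accepting paths from q4 by length: 2 of length 1, 1 of length 2. Total 3.

3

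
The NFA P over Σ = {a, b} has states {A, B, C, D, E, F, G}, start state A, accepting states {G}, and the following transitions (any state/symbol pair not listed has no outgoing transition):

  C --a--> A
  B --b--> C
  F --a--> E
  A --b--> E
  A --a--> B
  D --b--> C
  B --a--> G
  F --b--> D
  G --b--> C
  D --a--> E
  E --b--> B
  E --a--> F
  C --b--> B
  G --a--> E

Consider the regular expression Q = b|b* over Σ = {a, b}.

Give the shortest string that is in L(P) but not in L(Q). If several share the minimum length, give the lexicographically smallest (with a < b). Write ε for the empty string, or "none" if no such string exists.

aa

The string aa is accepted by P but not by Q.
No shorter string lies in the difference, and aa is the lexicographically first length-2 string in L(P) \ L(Q).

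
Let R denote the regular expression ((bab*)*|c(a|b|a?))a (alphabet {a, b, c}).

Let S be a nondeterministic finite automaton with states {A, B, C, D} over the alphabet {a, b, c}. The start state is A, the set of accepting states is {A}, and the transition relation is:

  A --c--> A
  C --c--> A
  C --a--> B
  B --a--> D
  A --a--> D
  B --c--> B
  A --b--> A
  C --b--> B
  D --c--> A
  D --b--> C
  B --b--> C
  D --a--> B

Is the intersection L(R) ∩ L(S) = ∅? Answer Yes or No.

Yes

Converting the expression R to a DFA (subset construction, then merging equivalent states) gives the minimal DFA with states {r0, r1, r2, r3, r4, r5, r6, r7, r8, r9}, start state r0, accepting states {r1, r6, r9} and transitions r0: a→r1, b→r2, c→r3; r1: a→r4, b→r4, c→r4; r2: a→r5, b→r4, c→r4; r3: a→r6, b→r7, c→r4; r4: a→r4, b→r4, c→r4; r5: a→r1, b→r8, c→r4; r6: a→r1, b→r4, c→r4; r7: a→r1, b→r4, c→r4; r8: a→r9, b→r8, c→r4; r9: a→r1, b→r8, c→r4.
Exploring the product automaton R × S from the start pair (r0, A), following both machines on each input symbol, reaches 16 state pairs: (r0, A), (r1, D), (r2, A), (r3, A), (r4, B), (r4, C), (r4, A), (r5, D), (r6, D), (r7, A), (r4, D), (r1, B), (r8, C), (r9, B), (r8, B), (r9, D).
R accepts in {r1, r6, r9} and S accepts in {A}; no reachable pair has both components accepting, so no string drives both machines to acceptance simultaneously and L(R) ∩ L(S) = ∅.
So no string is accepted by both, and the intersection is empty.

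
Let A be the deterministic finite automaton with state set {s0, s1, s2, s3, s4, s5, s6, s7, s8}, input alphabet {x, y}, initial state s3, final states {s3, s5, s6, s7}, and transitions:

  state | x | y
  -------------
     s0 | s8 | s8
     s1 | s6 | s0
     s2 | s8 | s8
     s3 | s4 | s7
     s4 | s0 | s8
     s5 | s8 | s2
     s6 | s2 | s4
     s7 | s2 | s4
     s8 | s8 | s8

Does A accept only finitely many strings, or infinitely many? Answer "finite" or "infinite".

finite

The useful states (reachable from s3 and able to reach an accepting state) are {s3, s7}.
Restricted to these states the transition graph has no cycle, so every accepting path has bounded length and L is finite.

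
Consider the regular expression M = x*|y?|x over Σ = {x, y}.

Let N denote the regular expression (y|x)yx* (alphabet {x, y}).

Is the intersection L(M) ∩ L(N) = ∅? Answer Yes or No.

Converting the expression M to a DFA (subset construction, then merging equivalent states) gives the minimal DFA with states {m0, m1, m2, m3}, start state m0, accepting states {m0, m1, m2} and transitions m0: x→m1, y→m2; m1: x→m1, y→m3; m2: x→m3, y→m3; m3: x→m3, y→m3.
Converting the expression N to a DFA (subset construction, then merging equivalent states) gives the minimal DFA with states {n0, n1, n2, n3}, start state n0, accepting states {n3} and transitions n0: x→n1, y→n1; n1: x→n2, y→n3; n2: x→n2, y→n2; n3: x→n3, y→n2.
Exploring the product automaton M × N from the start pair (m0, n0), following both machines on each input symbol, reaches 6 state pairs: (m0, n0), (m1, n1), (m2, n1), (m1, n2), (m3, n3), (m3, n2).
M accepts in {m0, m1, m2} and N accepts in {n3}; no reachable pair has both components accepting, so no string drives both machines to acceptance simultaneously and L(M) ∩ L(N) = ∅.
So no string is accepted by both, and the intersection is empty.

Yes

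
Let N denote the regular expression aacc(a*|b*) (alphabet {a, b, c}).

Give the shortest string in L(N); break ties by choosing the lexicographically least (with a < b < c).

By inspection of the expression, no string of length less than 4 matches, and aacc is the lexicographically first match of length 4.

aacc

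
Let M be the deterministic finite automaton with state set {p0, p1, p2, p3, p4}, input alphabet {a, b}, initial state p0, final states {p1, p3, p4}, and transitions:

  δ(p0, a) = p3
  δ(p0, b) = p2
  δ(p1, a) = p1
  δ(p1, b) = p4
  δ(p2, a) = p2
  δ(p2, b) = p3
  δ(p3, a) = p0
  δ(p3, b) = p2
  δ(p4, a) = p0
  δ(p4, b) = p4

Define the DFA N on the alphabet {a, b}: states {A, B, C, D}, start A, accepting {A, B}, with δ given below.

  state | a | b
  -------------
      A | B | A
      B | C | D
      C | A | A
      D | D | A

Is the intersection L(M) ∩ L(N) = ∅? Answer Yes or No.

The string a is accepted by both M and N.
Hence L(M) ∩ L(N) ≠ ∅.

No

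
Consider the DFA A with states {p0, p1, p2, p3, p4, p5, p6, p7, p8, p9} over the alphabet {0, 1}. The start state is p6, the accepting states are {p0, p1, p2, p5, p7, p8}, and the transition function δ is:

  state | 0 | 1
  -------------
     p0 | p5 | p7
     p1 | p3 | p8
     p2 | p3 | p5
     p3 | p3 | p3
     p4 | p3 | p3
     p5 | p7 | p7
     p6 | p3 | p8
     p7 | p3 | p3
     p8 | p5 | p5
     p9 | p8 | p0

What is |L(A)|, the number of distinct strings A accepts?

The useful subgraph on states {p5, p6, p7, p8} is acyclic, so L(A) is finite; the longest accepting path visits 4 useful states, giving maximum string length 3.
Counting accepting paths from p6 by length: 1 of length 1, 2 of length 2, 4 of length 3. Total 7.

7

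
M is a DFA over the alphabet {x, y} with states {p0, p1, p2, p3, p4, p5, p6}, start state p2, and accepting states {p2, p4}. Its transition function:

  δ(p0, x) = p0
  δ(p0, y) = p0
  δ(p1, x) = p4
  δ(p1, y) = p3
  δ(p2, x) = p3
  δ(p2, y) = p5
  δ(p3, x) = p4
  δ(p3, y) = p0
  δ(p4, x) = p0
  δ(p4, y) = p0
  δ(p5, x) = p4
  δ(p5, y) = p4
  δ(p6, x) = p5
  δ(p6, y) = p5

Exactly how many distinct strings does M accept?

The useful subgraph on states {p2, p3, p4, p5} is acyclic, so L(M) is finite; the longest accepting path visits 3 useful states, giving maximum string length 2.
Counting accepting paths from p2 by length: 1 of length 0, 3 of length 2. Total 4.

4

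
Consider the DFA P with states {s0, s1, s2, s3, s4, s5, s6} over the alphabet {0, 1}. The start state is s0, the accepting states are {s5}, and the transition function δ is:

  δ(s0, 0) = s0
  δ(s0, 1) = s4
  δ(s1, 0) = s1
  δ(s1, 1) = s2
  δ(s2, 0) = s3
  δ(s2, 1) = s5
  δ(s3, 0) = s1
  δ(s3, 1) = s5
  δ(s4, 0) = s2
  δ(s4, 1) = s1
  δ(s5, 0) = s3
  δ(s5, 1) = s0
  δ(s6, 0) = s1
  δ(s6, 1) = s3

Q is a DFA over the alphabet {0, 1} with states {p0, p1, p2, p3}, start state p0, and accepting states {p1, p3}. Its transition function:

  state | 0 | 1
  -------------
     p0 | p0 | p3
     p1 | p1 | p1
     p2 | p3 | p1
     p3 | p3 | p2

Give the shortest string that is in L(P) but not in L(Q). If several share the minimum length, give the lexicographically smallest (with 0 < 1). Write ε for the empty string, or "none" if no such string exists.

The string 101 is accepted by P but not by Q.
No shorter string lies in the difference, and 101 is the lexicographically first length-3 string in L(P) \ L(Q).

101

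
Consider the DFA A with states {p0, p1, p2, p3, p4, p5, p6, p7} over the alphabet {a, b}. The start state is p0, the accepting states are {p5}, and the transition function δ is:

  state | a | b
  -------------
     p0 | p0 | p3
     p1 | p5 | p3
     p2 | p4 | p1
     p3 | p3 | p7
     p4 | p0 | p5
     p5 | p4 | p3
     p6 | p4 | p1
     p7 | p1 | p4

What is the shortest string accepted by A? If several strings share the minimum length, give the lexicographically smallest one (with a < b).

bbaa

A breadth-first search from p0 reaches an accepting state first via the path p0 → p3 → p7 → p1 → p5 on input bbaa.
No string of length < 4 is accepted (BFS exhausts all shorter strings without reaching an accepting state), and bbaa is the lexicographically least accepting string of length 4.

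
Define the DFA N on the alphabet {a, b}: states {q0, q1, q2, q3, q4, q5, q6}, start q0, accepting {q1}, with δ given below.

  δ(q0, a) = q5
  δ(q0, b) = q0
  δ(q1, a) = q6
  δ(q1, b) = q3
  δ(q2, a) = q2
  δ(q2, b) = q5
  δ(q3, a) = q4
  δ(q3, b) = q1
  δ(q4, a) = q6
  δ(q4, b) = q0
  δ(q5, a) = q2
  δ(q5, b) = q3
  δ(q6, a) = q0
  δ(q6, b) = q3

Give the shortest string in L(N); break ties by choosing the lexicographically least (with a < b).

abb

A breadth-first search from q0 reaches an accepting state first via the path q0 → q5 → q3 → q1 on input abb.
No string of length < 3 is accepted (BFS exhausts all shorter strings without reaching an accepting state), and abb is the lexicographically least accepting string of length 3.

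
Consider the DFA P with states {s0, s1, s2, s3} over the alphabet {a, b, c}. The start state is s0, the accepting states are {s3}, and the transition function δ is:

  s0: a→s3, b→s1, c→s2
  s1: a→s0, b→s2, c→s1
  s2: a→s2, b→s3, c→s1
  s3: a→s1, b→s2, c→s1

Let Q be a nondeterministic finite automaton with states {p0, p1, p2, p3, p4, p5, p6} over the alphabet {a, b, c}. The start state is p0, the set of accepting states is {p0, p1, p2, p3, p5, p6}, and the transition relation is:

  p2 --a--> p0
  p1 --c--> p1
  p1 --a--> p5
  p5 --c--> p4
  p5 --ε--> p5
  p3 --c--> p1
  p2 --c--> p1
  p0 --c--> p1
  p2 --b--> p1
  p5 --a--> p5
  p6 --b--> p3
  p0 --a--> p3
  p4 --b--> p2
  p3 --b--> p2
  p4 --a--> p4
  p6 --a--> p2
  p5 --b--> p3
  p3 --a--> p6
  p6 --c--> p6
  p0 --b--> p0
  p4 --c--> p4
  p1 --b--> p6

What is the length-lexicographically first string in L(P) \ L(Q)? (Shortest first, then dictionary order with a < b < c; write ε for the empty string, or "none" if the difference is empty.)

The string cacaa is accepted by P but not by Q.
No shorter string lies in the difference, and cacaa is the lexicographically first length-5 string in L(P) \ L(Q).

cacaa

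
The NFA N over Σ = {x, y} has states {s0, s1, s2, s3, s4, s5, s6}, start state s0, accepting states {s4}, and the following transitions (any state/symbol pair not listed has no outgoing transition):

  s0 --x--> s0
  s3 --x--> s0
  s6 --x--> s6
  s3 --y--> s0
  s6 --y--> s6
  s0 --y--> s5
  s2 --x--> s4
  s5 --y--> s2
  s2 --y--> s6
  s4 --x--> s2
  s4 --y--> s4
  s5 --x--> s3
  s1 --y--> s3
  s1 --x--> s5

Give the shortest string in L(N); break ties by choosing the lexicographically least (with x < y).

A breadth-first search from s0 reaches an accepting state first via the path s0 → s5 → s2 → s4 on input yyx.
No string of length < 3 is accepted (BFS exhausts all shorter strings without reaching an accepting state), and yyx is the lexicographically least accepting string of length 3.

yyx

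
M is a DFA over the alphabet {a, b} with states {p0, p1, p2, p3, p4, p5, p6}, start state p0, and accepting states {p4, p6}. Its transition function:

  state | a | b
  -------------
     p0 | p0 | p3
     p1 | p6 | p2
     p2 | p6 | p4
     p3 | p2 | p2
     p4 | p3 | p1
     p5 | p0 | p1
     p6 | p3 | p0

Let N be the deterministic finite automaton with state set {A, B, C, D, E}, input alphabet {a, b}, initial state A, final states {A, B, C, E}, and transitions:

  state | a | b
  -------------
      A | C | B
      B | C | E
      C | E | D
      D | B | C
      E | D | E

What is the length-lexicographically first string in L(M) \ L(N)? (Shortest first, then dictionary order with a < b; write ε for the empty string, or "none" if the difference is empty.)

bab

The string bab is accepted by M but not by N.
No shorter string lies in the difference, and bab is the lexicographically first length-3 string in L(M) \ L(N).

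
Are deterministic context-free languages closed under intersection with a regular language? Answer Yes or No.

Run the DPDA and a DFA for the regular language in lock-step (product of the two finite controls, one shared stack, the DFA component advancing only on genuine input moves); the result is still deterministic and accepts when both components accept.
So the deterministic context-free languages are closed under intersection with a regular language.

Yes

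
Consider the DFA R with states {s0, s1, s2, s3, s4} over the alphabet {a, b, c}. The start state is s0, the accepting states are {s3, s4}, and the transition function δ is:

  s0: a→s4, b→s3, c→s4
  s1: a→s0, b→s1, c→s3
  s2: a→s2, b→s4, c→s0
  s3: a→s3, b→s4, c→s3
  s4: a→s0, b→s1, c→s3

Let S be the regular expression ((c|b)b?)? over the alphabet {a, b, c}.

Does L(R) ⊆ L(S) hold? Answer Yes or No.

The string a is in L(R) but not in L(S).
So L(R) ⊄ L(S).

No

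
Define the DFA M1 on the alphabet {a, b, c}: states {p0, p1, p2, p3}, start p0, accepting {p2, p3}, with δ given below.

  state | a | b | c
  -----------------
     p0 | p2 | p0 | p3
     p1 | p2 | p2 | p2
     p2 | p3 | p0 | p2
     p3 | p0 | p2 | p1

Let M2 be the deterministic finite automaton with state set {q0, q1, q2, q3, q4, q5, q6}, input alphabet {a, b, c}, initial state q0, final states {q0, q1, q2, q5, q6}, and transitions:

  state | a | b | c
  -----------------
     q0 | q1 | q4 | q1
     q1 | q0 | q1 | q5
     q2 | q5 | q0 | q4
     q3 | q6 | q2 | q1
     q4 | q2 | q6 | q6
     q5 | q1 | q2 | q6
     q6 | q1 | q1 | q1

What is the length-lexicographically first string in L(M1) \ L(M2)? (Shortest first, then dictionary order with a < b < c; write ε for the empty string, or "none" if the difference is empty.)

aab

The string aab is accepted by M1 but not by M2.
No shorter string lies in the difference, and aab is the lexicographically first length-3 string in L(M1) \ L(M2).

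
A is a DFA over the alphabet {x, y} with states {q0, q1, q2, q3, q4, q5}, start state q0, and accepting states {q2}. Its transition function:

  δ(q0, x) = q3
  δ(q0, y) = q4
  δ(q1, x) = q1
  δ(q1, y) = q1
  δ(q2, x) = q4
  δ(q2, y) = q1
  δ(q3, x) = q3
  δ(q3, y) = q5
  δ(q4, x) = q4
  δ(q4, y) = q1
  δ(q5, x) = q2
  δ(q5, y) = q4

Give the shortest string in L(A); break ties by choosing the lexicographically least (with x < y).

A breadth-first search from q0 reaches an accepting state first via the path q0 → q3 → q5 → q2 on input xyx.
No string of length < 3 is accepted (BFS exhausts all shorter strings without reaching an accepting state), and xyx is the lexicographically least accepting string of length 3.

xyx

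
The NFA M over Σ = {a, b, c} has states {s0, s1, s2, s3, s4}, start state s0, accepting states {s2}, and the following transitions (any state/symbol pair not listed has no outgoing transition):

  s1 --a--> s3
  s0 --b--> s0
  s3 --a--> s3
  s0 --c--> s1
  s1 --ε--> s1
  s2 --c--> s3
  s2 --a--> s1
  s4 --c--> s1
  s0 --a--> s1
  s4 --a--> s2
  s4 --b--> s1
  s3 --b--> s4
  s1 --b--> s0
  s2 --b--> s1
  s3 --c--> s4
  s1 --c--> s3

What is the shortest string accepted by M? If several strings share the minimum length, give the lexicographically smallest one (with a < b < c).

A breadth-first search from s0 reaches an accepting state first via the path s0 → s1 → s3 → s4 → s2 on input aaba.
No string of length < 4 is accepted (BFS exhausts all shorter strings without reaching an accepting state), and aaba is the lexicographically least accepting string of length 4.

aaba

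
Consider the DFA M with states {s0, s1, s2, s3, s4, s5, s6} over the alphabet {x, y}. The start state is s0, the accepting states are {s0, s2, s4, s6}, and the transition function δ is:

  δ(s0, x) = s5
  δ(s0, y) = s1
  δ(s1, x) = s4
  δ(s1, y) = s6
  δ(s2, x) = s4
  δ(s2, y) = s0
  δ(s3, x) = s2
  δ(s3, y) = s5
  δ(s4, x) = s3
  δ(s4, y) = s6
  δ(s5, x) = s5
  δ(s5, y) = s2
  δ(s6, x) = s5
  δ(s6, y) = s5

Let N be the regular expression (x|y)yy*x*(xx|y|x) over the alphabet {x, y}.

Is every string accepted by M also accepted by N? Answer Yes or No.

The empty string ε is in L(M) but not in L(N).
So L(M) ⊄ L(N).

No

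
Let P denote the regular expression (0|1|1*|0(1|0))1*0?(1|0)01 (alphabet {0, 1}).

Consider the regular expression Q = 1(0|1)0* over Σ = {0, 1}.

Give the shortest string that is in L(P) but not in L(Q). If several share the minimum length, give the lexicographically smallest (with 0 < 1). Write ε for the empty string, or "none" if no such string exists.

The string 001 is accepted by P but not by Q.
No shorter string lies in the difference, and 001 is the lexicographically first length-3 string in L(P) \ L(Q).

001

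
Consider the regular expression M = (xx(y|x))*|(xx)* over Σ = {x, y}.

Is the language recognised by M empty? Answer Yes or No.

The empty string ε matches the expression, so it belongs to L(M).
Since L(M) contains at least one string, it is not empty.

No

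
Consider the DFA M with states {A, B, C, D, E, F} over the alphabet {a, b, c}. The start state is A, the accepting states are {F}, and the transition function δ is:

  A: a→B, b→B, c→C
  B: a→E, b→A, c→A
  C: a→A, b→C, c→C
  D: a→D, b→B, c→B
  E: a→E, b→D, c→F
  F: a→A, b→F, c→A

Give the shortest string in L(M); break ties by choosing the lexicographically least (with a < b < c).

aac

A breadth-first search from A reaches an accepting state first via the path A → B → E → F on input aac.
No string of length < 3 is accepted (BFS exhausts all shorter strings without reaching an accepting state), and aac is the lexicographically least accepting string of length 3.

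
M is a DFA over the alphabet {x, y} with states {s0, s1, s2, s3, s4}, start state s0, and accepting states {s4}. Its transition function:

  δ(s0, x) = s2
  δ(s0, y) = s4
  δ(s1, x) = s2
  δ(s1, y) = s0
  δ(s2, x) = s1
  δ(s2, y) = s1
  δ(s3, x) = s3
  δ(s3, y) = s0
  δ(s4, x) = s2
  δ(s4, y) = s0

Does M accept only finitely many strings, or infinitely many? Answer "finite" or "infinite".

State s0 is reachable from the start and can reach an accepting state, and it lies on the cycle s0 → s2 → s1 → s0.
Traversing that cycle any number of times yields accepted strings of unbounded length, so the language is infinite.

infinite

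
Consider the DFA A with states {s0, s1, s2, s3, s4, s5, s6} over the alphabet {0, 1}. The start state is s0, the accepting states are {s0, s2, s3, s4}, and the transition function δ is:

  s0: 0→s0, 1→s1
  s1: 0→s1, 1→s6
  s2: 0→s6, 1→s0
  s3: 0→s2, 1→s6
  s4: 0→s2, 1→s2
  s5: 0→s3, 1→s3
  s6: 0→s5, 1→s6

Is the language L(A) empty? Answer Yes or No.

No

The empty string ε is accepted: the run s0 ends in the accepting state s0.
Since at least one string is accepted, L(A) is not empty.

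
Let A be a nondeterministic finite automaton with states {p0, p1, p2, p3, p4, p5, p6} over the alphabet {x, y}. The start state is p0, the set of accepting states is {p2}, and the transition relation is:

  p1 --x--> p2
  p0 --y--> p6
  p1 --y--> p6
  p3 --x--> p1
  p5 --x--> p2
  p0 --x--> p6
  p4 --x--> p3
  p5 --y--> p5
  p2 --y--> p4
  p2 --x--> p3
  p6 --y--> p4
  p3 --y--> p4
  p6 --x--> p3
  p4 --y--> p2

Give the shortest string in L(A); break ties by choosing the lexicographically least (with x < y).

xyy

A breadth-first search from p0 reaches an accepting state first via the path p0 → p6 → p4 → p2 on input xyy.
No string of length < 3 is accepted (BFS exhausts all shorter strings without reaching an accepting state), and xyy is the lexicographically least accepting string of length 3.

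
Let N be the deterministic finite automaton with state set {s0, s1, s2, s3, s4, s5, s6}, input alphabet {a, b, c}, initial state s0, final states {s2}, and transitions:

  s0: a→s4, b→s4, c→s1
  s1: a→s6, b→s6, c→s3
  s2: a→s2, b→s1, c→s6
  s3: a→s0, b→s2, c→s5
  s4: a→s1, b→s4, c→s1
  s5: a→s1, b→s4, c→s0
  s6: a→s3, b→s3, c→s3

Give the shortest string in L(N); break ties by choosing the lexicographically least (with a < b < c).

A breadth-first search from s0 reaches an accepting state first via the path s0 → s1 → s3 → s2 on input ccb.
No string of length < 3 is accepted (BFS exhausts all shorter strings without reaching an accepting state), and ccb is the lexicographically least accepting string of length 3.

ccb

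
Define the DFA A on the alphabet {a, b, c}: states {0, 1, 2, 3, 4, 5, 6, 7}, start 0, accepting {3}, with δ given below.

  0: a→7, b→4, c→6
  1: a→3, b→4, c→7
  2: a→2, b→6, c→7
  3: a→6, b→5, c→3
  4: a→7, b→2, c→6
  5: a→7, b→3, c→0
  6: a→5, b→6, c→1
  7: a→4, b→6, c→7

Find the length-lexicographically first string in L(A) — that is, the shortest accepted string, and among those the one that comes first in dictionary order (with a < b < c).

cab

A breadth-first search from 0 reaches an accepting state first via the path 0 → 6 → 5 → 3 on input cab.
No string of length < 3 is accepted (BFS exhausts all shorter strings without reaching an accepting state), and cab is the lexicographically least accepting string of length 3.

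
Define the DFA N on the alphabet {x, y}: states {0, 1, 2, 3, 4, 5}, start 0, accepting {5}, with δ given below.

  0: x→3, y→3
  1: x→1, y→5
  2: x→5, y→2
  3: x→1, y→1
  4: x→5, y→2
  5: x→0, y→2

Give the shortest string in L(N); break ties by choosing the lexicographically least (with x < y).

A breadth-first search from 0 reaches an accepting state first via the path 0 → 3 → 1 → 5 on input xxy.
No string of length < 3 is accepted (BFS exhausts all shorter strings without reaching an accepting state), and xxy is the lexicographically least accepting string of length 3.

xxy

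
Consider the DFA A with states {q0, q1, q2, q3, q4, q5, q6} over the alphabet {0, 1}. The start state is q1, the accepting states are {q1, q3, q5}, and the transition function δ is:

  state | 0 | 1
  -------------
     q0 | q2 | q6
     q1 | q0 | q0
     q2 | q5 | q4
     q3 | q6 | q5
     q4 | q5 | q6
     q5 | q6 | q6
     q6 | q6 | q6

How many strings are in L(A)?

5

The useful subgraph on states {q0, q1, q2, q4, q5} is acyclic, so L(A) is finite; the longest accepting path visits 5 useful states, giving maximum string length 4.
Counting accepting paths from q1 by length: 1 of length 0, 2 of length 3, 2 of length 4. Total 5.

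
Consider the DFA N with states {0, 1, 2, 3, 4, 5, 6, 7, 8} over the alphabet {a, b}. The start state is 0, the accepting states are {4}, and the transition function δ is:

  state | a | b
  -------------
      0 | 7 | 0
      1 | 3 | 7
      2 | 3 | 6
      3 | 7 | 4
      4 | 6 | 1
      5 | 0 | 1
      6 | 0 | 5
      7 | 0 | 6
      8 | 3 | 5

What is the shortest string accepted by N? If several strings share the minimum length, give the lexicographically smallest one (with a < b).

abbbab

A breadth-first search from 0 reaches an accepting state first via the path 0 → 7 → 6 → 5 → 1 → 3 → 4 on input abbbab.
No string of length < 6 is accepted (BFS exhausts all shorter strings without reaching an accepting state), and abbbab is the lexicographically least accepting string of length 6.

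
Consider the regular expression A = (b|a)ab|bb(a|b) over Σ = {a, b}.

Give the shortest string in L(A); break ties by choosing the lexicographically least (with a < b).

aab

By inspection of the expression, no string of length less than 3 matches, and aab is the lexicographically first match of length 3.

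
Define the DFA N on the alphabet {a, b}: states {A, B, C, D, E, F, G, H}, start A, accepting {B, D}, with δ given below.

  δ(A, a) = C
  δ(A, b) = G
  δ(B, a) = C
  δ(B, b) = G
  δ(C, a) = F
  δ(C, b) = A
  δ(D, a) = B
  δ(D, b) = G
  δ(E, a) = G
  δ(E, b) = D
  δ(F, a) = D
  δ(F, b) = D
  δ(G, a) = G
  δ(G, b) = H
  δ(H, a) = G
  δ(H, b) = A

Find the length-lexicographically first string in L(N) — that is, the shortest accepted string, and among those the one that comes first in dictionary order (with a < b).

A breadth-first search from A reaches an accepting state first via the path A → C → F → D on input aaa.
No string of length < 3 is accepted (BFS exhausts all shorter strings without reaching an accepting state), and aaa is the lexicographically least accepting string of length 3.

aaa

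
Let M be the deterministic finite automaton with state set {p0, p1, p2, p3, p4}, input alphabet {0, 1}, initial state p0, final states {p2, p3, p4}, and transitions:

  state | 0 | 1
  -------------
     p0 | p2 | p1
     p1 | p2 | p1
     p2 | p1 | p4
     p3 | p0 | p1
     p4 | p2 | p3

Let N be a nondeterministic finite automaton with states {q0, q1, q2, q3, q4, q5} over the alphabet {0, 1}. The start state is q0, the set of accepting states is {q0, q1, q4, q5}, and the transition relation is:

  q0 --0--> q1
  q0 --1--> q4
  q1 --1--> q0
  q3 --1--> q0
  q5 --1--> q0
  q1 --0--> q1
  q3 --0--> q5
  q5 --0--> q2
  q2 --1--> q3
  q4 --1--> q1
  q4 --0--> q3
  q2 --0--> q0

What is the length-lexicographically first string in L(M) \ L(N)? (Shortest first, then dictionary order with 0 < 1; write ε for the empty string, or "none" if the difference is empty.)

10

The string 10 is accepted by M but not by N.
No shorter string lies in the difference, and 10 is the lexicographically first length-2 string in L(M) \ L(N).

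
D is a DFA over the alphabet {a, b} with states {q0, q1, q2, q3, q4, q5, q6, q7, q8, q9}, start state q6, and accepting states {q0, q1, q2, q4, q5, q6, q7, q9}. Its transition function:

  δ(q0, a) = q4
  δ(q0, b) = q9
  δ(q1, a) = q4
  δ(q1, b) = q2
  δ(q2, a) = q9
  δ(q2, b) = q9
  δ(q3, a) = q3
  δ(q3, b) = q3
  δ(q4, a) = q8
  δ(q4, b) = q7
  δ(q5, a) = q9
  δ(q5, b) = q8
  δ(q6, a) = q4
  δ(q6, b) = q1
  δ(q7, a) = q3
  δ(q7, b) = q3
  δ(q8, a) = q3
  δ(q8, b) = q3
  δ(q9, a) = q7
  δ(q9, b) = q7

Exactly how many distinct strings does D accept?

The useful subgraph on states {q1, q2, q4, q6, q7, q9} is acyclic, so L(D) is finite; the longest accepting path visits 5 useful states, giving maximum string length 4.
Counting accepting paths from q6 by length: 1 of length 0, 2 of length 1, 3 of length 2, 3 of length 3, 4 of length 4. Total 13.

13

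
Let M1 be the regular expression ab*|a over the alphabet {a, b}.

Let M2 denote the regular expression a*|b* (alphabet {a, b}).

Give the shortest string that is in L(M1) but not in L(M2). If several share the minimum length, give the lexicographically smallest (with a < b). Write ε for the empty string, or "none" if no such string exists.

The string ab is accepted by M1 but not by M2.
No shorter string lies in the difference, and ab is the lexicographically first length-2 string in L(M1) \ L(M2).

ab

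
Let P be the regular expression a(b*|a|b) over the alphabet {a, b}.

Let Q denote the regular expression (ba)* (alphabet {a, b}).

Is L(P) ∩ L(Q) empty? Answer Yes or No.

Converting the expression P to a DFA (subset construction, then merging equivalent states) gives the minimal DFA with states {p0, p1, p2, p3, p4}, start state p0, accepting states {p1, p3, p4} and transitions p0: a→p1, b→p2; p1: a→p3, b→p4; p2: a→p2, b→p2; p3: a→p2, b→p2; p4: a→p2, b→p4.
Converting the expression Q to a DFA (subset construction, then merging equivalent states) gives the minimal DFA with states {q0, q1, q2}, start state q0, accepting states {q0} and transitions q0: a→q1, b→q2; q1: a→q1, b→q1; q2: a→q0, b→q1.
Exploring the product automaton P × Q from the start pair (p0, q0), following both machines on each input symbol, reaches 7 state pairs: (p0, q0), (p1, q1), (p2, q2), (p3, q1), (p4, q1), (p2, q0), (p2, q1).
P accepts in {p1, p3, p4} and Q accepts in {q0}; no reachable pair has both components accepting, so no string drives both machines to acceptance simultaneously and L(P) ∩ L(Q) = ∅.
So no string is accepted by both, and the intersection is empty.

Yes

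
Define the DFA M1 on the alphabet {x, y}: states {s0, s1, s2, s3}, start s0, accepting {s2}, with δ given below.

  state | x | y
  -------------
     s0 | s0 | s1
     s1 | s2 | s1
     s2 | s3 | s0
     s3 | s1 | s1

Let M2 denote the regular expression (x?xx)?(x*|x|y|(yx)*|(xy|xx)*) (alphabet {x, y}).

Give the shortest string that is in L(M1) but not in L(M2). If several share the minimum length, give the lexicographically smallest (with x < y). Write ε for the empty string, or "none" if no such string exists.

xyx

The string xyx is accepted by M1 but not by M2.
No shorter string lies in the difference, and xyx is the lexicographically first length-3 string in L(M1) \ L(M2).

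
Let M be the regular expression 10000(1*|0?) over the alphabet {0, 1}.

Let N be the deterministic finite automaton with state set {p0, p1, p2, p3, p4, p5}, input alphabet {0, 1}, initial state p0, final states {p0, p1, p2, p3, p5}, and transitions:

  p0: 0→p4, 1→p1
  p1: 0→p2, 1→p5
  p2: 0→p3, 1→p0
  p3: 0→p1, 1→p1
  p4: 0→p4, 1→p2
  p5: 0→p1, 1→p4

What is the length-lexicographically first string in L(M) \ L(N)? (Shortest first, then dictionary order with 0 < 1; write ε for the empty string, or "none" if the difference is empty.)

The string 100001111 is accepted by M but not by N.
No shorter string lies in the difference, and 100001111 is the lexicographically first length-9 string in L(M) \ L(N).

100001111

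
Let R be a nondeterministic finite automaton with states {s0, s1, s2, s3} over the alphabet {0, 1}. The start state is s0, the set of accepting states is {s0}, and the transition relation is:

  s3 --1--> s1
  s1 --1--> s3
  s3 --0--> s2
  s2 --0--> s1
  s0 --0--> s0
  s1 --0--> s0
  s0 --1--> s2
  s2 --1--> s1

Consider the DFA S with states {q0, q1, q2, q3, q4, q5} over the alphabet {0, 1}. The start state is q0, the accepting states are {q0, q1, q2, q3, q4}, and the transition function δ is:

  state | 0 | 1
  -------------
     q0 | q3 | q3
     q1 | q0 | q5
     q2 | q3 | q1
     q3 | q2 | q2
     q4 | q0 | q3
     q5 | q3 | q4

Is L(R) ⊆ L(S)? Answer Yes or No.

Exploring the product automaton R × S from the start pair (s0, q0), following both machines on each input symbol, reaches 18 state pairs: (s0, q0), (s0, q3), (s2, q3), (s0, q2), (s2, q2), (s1, q2), (s2, q1), (s1, q3), (s1, q1), (s3, q1), (s1, q0), (s1, q5), (s3, q2), (s3, q5), (s2, q0), (s3, q3), (s3, q4), (s1, q4).
R accepts in {s0} and S accepts in {q0, q1, q2, q3, q4}. The reachable pairs whose R-component is accepting are (s0, q0), (s0, q3), (s0, q2); in each of them the S-component is accepting too, so the product for L(R) \ L(S) (R-component accepting, S-component rejecting) has no reachable accepting pair and the difference is empty.
Hence every string in L(R) is also in L(S).

Yes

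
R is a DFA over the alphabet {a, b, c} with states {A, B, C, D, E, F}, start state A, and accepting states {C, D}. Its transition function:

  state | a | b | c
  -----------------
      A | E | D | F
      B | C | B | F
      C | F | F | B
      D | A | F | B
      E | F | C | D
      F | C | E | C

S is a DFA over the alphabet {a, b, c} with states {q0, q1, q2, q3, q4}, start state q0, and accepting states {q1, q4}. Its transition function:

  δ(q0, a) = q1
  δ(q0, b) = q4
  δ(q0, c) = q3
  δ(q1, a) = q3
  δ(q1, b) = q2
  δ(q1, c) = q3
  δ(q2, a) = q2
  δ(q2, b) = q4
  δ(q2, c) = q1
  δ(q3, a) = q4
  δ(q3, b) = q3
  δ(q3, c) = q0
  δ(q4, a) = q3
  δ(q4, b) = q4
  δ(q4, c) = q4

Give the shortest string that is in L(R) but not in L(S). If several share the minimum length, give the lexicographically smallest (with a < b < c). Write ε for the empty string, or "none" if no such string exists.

ab

The string ab is accepted by R but not by S.
No shorter string lies in the difference, and ab is the lexicographically first length-2 string in L(R) \ L(S).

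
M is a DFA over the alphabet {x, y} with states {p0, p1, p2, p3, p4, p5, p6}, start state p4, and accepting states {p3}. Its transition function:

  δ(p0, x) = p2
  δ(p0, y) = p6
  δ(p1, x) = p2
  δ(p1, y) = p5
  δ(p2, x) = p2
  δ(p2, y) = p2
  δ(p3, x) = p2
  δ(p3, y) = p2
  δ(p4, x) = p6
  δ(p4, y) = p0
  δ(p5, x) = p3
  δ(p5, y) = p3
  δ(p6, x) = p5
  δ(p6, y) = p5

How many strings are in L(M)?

8

The useful subgraph on states {p0, p3, p4, p5, p6} is acyclic, so L(M) is finite; the longest accepting path visits 5 useful states, giving maximum string length 4.
Counting accepting paths from p4 by length: 4 of length 3, 4 of length 4. Total 8.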